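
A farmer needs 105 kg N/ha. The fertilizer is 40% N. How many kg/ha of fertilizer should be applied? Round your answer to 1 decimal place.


Step 1: Fertilizer rate = target N / (N content / 100)
Step 2: Rate = 105 / (40 / 100)
Step 3: Rate = 105 / 0.4
Step 4: Rate = 262.5 kg/ha

262.5


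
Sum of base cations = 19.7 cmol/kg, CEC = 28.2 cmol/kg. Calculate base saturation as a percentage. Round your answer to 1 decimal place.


Step 1: BS = 100 * (sum of bases) / CEC
Step 2: BS = 100 * 19.7 / 28.2
Step 3: BS = 69.9%

69.9


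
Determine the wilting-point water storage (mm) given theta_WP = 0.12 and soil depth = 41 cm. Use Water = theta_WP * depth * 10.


Step 1: Water (mm) = theta_WP * depth * 10
Step 2: Water = 0.12 * 41 * 10
Step 3: Water = 49.2 mm

49.2


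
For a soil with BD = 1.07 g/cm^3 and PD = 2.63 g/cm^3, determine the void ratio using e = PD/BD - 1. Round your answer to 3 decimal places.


Step 1: e = PD / BD - 1
Step 2: e = 2.63 / 1.07 - 1
Step 3: e = 2.45794 - 1
Step 4: e = 1.458

1.458


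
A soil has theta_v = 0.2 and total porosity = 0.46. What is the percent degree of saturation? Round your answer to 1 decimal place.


Step 1: S = 100 * theta_v / n
Step 2: S = 100 * 0.2 / 0.46
Step 3: S = 43.5%

43.5


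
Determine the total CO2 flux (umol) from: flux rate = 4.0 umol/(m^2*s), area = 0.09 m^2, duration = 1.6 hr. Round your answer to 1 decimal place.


Step 1: Convert time to seconds: 1.6 hr * 3600 = 5760.0 s
Step 2: Total = flux * area * time_s
Step 3: Total = 4.0 * 0.09 * 5760.0
Step 4: Total = 2073.6 umol

2073.6


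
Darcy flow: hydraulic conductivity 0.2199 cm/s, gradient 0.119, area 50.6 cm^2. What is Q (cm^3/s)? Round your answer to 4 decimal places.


Step 1: Apply Darcy's law: Q = K * i * A
Step 2: Q = 0.2199 * 0.119 * 50.6
Step 3: Q = 1.3241 cm^3/s

1.3241


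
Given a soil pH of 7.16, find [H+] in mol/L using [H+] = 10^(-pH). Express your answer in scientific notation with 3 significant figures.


Step 1: [H+] = 10^(-pH)
Step 2: [H+] = 10^(-7.16)
Step 3: [H+] = 6.92e-08 mol/L

6.92e-08


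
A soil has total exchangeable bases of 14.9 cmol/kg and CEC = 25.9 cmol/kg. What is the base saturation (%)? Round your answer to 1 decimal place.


Step 1: BS = 100 * (sum of bases) / CEC
Step 2: BS = 100 * 14.9 / 25.9
Step 3: BS = 57.5%

57.5


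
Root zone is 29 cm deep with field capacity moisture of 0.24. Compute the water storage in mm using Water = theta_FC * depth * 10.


Step 1: Water (mm) = theta_FC * depth (cm) * 10
Step 2: Water = 0.24 * 29 * 10
Step 3: Water = 69.6 mm

69.6


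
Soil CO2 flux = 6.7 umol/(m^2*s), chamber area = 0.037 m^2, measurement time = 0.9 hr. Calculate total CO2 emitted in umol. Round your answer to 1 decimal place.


Step 1: Convert time to seconds: 0.9 hr * 3600 = 3240.0 s
Step 2: Total = flux * area * time_s
Step 3: Total = 6.7 * 0.037 * 3240.0
Step 4: Total = 803.2 umol

803.2


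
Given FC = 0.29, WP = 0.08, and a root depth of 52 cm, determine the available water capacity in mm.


Step 1: Available water = (FC - WP) * depth * 10
Step 2: AW = (0.29 - 0.08) * 52 * 10
Step 3: AW = 0.21 * 52 * 10
Step 4: AW = 109.2 mm

109.2


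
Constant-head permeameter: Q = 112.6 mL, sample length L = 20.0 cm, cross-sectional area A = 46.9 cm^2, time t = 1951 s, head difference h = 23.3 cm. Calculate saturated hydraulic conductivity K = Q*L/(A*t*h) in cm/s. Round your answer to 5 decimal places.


Step 1: K = Q * L / (A * t * h)
Step 2: Numerator = 112.6 * 20.0 = 2252.0
Step 3: Denominator = 46.9 * 1951 * 23.3 = 2131994.27
Step 4: K = 2252.0 / 2131994.27 = 0.00106 cm/s

0.00106


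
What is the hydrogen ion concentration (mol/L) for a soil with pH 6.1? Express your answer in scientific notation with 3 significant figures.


Step 1: [H+] = 10^(-pH)
Step 2: [H+] = 10^(-6.1)
Step 3: [H+] = 7.94e-07 mol/L

7.94e-07


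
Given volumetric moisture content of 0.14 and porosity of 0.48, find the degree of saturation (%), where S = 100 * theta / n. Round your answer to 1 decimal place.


Step 1: S = 100 * theta_v / n
Step 2: S = 100 * 0.14 / 0.48
Step 3: S = 29.2%

29.2


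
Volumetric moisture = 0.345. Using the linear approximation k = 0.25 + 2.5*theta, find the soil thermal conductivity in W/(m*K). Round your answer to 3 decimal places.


Step 1: k = 0.25 + 2.5 * theta
Step 2: k = 0.25 + 2.5 * 0.345
Step 3: k = 0.25 + 0.863
Step 4: k = 1.113 W/(m*K)

1.113


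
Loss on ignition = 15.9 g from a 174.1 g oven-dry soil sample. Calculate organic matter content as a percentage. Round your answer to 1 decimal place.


Step 1: OM% = 100 * LOI / sample mass
Step 2: OM = 100 * 15.9 / 174.1
Step 3: OM = 9.1%

9.1


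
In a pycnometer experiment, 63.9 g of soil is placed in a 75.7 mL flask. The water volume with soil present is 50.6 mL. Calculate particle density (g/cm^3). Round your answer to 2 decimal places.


Step 1: Volume of solids = flask volume - water volume with soil
Step 2: V_solids = 75.7 - 50.6 = 25.1 mL
Step 3: Particle density = mass / V_solids = 63.9 / 25.1 = 2.55 g/cm^3

2.55


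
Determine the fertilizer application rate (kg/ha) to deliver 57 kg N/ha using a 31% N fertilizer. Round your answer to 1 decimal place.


Step 1: Fertilizer rate = target N / (N content / 100)
Step 2: Rate = 57 / (31 / 100)
Step 3: Rate = 57 / 0.31
Step 4: Rate = 183.9 kg/ha

183.9


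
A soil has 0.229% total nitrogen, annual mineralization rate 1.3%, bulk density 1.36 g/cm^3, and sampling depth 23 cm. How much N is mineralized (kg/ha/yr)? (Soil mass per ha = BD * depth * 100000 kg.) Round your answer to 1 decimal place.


Step 1: Soil mass per ha = BD * depth * 100000 = 1.36 * 23 * 100000 = 3128000 kg
Step 2: Total N pool = soil mass * N%/100 = 3128000 * 0.229/100 = 7163.12 kg/ha
Step 3: N mineralized = N pool * rate%/100 = 7163.12 * 1.3/100 = 93.1 kg/ha/yr

93.1


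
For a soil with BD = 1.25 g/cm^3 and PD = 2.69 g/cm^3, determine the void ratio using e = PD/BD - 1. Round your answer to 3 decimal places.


Step 1: e = PD / BD - 1
Step 2: e = 2.69 / 1.25 - 1
Step 3: e = 2.152 - 1
Step 4: e = 1.152

1.152


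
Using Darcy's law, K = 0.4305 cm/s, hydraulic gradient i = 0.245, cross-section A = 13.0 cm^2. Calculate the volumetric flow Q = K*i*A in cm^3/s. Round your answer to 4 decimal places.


Step 1: Apply Darcy's law: Q = K * i * A
Step 2: Q = 0.4305 * 0.245 * 13.0
Step 3: Q = 1.3711 cm^3/s

1.3711


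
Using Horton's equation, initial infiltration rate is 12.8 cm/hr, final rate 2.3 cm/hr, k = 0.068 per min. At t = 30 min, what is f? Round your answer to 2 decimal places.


Step 1: f = fc + (f0 - fc) * exp(-k * t)
Step 2: exp(-0.068 * 30) = 0.130029
Step 3: f = 2.3 + (12.8 - 2.3) * 0.130029
Step 4: f = 2.3 + 10.5 * 0.130029
Step 5: f = 3.67 cm/hr

3.67


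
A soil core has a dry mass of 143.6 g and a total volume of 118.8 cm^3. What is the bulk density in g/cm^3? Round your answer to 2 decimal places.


Step 1: Identify the formula: BD = dry mass / volume
Step 2: Substitute values: BD = 143.6 / 118.8
Step 3: BD = 1.21 g/cm^3

1.21


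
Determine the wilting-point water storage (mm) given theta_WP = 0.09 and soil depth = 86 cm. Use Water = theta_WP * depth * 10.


Step 1: Water (mm) = theta_WP * depth * 10
Step 2: Water = 0.09 * 86 * 10
Step 3: Water = 77.4 mm

77.4


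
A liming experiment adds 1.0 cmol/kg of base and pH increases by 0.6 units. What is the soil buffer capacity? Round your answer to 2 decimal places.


Step 1: BC = change in base / change in pH
Step 2: BC = 1.0 / 0.6
Step 3: BC = 1.67 cmol/(kg*pH unit)

1.67


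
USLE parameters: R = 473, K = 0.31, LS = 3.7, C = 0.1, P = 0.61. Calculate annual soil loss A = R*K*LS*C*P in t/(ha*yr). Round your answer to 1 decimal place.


Step 1: A = R * K * LS * C * P
Step 2: R * K = 473 * 0.31 = 146.63
Step 3: (R*K) * LS = 146.63 * 3.7 = 542.531
Step 4: * C * P = 542.531 * 0.1 * 0.61 = 33.1
Step 5: A = 33.1 t/(ha*yr)

33.1


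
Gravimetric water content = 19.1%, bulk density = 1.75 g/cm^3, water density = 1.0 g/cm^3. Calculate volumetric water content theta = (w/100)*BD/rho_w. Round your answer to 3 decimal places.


Step 1: theta = (w / 100) * BD / rho_w
Step 2: theta = (19.1 / 100) * 1.75 / 1.0
Step 3: theta = 0.191 * 1.75
Step 4: theta = 0.334

0.334


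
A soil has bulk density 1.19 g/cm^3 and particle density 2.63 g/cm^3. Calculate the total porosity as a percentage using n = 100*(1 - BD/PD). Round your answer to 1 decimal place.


Step 1: Formula: n = 100 * (1 - BD / PD)
Step 2: n = 100 * (1 - 1.19 / 2.63)
Step 3: n = 100 * (1 - 0.45247)
Step 4: n = 54.8%

54.8


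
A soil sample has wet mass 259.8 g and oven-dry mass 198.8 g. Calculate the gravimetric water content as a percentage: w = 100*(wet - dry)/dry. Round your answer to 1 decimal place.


Step 1: Water mass = wet - dry = 259.8 - 198.8 = 61.0 g
Step 2: w = 100 * water mass / dry mass
Step 3: w = 100 * 61.0 / 198.8 = 30.7%

30.7


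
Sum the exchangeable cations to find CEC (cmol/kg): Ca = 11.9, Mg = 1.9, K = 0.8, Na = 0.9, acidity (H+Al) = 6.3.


Step 1: CEC = Ca + Mg + K + Na + (H+Al)
Step 2: CEC = 11.9 + 1.9 + 0.8 + 0.9 + 6.3
Step 3: CEC = 21.8 cmol/kg

21.8


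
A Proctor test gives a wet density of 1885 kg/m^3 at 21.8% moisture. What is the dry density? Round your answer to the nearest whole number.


Step 1: Dry density = wet density / (1 + w/100)
Step 2: Dry density = 1885 / (1 + 21.8/100)
Step 3: Dry density = 1885 / 1.218
Step 4: Dry density = 1548 kg/m^3

1548


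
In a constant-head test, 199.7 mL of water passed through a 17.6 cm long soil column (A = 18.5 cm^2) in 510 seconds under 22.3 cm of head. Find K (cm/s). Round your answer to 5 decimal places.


Step 1: K = Q * L / (A * t * h)
Step 2: Numerator = 199.7 * 17.6 = 3514.72
Step 3: Denominator = 18.5 * 510 * 22.3 = 210400.5
Step 4: K = 3514.72 / 210400.5 = 0.0167 cm/s

0.0167


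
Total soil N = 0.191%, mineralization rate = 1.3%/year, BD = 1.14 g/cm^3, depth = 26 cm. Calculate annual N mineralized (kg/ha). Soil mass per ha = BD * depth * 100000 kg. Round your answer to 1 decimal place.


Step 1: Soil mass per ha = BD * depth * 100000 = 1.14 * 26 * 100000 = 2964000 kg
Step 2: Total N pool = soil mass * N%/100 = 2964000 * 0.191/100 = 5661.24 kg/ha
Step 3: N mineralized = N pool * rate%/100 = 5661.24 * 1.3/100 = 73.6 kg/ha/yr

73.6


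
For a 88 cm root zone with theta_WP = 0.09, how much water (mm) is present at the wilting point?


Step 1: Water (mm) = theta_WP * depth * 10
Step 2: Water = 0.09 * 88 * 10
Step 3: Water = 79.2 mm

79.2


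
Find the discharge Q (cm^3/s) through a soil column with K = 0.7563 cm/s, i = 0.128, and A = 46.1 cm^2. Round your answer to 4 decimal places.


Step 1: Apply Darcy's law: Q = K * i * A
Step 2: Q = 0.7563 * 0.128 * 46.1
Step 3: Q = 4.4628 cm^3/s

4.4628


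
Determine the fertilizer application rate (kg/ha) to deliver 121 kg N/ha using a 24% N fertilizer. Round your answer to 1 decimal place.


Step 1: Fertilizer rate = target N / (N content / 100)
Step 2: Rate = 121 / (24 / 100)
Step 3: Rate = 121 / 0.24
Step 4: Rate = 504.2 kg/ha

504.2


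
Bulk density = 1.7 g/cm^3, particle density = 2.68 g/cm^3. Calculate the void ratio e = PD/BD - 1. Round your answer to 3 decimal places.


Step 1: e = PD / BD - 1
Step 2: e = 2.68 / 1.7 - 1
Step 3: e = 1.57647 - 1
Step 4: e = 0.576

0.576


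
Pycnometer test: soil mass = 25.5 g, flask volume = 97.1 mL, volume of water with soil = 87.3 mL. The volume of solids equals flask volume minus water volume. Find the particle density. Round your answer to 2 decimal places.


Step 1: Volume of solids = flask volume - water volume with soil
Step 2: V_solids = 97.1 - 87.3 = 9.8 mL
Step 3: Particle density = mass / V_solids = 25.5 / 9.8 = 2.6 g/cm^3

2.6


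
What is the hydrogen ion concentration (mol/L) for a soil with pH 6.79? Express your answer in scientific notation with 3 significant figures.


Step 1: [H+] = 10^(-pH)
Step 2: [H+] = 10^(-6.79)
Step 3: [H+] = 1.62e-07 mol/L

1.62e-07


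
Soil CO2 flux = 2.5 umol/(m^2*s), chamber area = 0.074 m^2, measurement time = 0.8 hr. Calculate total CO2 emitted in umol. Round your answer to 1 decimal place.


Step 1: Convert time to seconds: 0.8 hr * 3600 = 2880.0 s
Step 2: Total = flux * area * time_s
Step 3: Total = 2.5 * 0.074 * 2880.0
Step 4: Total = 532.8 umol

532.8


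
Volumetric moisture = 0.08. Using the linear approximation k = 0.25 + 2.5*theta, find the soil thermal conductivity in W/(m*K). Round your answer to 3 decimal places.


Step 1: k = 0.25 + 2.5 * theta
Step 2: k = 0.25 + 2.5 * 0.08
Step 3: k = 0.25 + 0.2
Step 4: k = 0.45 W/(m*K)

0.45


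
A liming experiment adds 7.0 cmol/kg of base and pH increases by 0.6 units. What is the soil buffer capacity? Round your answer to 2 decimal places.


Step 1: BC = change in base / change in pH
Step 2: BC = 7.0 / 0.6
Step 3: BC = 11.67 cmol/(kg*pH unit)

11.67


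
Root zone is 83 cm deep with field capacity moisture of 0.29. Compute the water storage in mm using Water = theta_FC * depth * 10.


Step 1: Water (mm) = theta_FC * depth (cm) * 10
Step 2: Water = 0.29 * 83 * 10
Step 3: Water = 240.7 mm

240.7


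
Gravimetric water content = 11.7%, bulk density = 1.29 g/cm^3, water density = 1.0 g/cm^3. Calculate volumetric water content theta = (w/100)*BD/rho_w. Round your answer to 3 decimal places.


Step 1: theta = (w / 100) * BD / rho_w
Step 2: theta = (11.7 / 100) * 1.29 / 1.0
Step 3: theta = 0.117 * 1.29
Step 4: theta = 0.151

0.151


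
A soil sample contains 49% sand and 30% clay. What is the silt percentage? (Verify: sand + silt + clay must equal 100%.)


Step 1: sand + silt + clay = 100%
Step 2: silt = 100 - sand - clay
Step 3: silt = 100 - 49 - 30
Step 4: silt = 21%

21


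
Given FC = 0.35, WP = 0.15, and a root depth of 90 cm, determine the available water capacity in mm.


Step 1: Available water = (FC - WP) * depth * 10
Step 2: AW = (0.35 - 0.15) * 90 * 10
Step 3: AW = 0.2 * 90 * 10
Step 4: AW = 180.0 mm

180.0


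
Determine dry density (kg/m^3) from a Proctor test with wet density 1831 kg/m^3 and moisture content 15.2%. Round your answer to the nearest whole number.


Step 1: Dry density = wet density / (1 + w/100)
Step 2: Dry density = 1831 / (1 + 15.2/100)
Step 3: Dry density = 1831 / 1.152
Step 4: Dry density = 1589 kg/m^3

1589


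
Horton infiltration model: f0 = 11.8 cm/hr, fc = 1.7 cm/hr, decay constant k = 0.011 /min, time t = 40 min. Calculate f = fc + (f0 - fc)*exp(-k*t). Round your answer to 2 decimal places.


Step 1: f = fc + (f0 - fc) * exp(-k * t)
Step 2: exp(-0.011 * 40) = 0.644036
Step 3: f = 1.7 + (11.8 - 1.7) * 0.644036
Step 4: f = 1.7 + 10.1 * 0.644036
Step 5: f = 8.2 cm/hr

8.2


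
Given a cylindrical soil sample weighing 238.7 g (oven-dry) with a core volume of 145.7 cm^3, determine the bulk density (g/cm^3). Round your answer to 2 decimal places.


Step 1: Identify the formula: BD = dry mass / volume
Step 2: Substitute values: BD = 238.7 / 145.7
Step 3: BD = 1.64 g/cm^3

1.64


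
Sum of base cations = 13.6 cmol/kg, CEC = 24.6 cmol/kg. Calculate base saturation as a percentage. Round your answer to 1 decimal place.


Step 1: BS = 100 * (sum of bases) / CEC
Step 2: BS = 100 * 13.6 / 24.6
Step 3: BS = 55.3%

55.3


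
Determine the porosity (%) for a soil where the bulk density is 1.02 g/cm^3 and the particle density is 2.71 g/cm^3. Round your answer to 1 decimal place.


Step 1: Formula: n = 100 * (1 - BD / PD)
Step 2: n = 100 * (1 - 1.02 / 2.71)
Step 3: n = 100 * (1 - 0.37638)
Step 4: n = 62.4%

62.4


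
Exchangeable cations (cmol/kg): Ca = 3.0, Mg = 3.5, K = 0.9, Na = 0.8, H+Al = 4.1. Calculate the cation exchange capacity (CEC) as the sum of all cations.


Step 1: CEC = Ca + Mg + K + Na + (H+Al)
Step 2: CEC = 3.0 + 3.5 + 0.9 + 0.8 + 4.1
Step 3: CEC = 12.3 cmol/kg

12.3


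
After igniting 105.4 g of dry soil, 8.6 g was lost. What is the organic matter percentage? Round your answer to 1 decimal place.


Step 1: OM% = 100 * LOI / sample mass
Step 2: OM = 100 * 8.6 / 105.4
Step 3: OM = 8.2%

8.2


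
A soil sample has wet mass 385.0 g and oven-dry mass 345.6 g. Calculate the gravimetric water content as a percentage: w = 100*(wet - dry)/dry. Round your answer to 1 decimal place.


Step 1: Water mass = wet - dry = 385.0 - 345.6 = 39.4 g
Step 2: w = 100 * water mass / dry mass
Step 3: w = 100 * 39.4 / 345.6 = 11.4%

11.4


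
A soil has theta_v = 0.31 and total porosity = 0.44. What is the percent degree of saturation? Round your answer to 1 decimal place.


Step 1: S = 100 * theta_v / n
Step 2: S = 100 * 0.31 / 0.44
Step 3: S = 70.5%

70.5


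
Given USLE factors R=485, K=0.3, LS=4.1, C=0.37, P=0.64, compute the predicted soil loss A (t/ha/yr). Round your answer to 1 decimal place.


Step 1: A = R * K * LS * C * P
Step 2: R * K = 485 * 0.3 = 145.5
Step 3: (R*K) * LS = 145.5 * 4.1 = 596.55
Step 4: * C * P = 596.55 * 0.37 * 0.64 = 141.3
Step 5: A = 141.3 t/(ha*yr)

141.3


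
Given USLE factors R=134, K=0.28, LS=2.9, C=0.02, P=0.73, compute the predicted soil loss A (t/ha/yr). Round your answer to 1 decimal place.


Step 1: A = R * K * LS * C * P
Step 2: R * K = 134 * 0.28 = 37.52
Step 3: (R*K) * LS = 37.52 * 2.9 = 108.808
Step 4: * C * P = 108.808 * 0.02 * 0.73 = 1.6
Step 5: A = 1.6 t/(ha*yr)

1.6


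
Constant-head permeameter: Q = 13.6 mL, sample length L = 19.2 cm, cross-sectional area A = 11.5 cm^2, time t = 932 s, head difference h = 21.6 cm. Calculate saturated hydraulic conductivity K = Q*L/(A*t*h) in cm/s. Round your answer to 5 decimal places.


Step 1: K = Q * L / (A * t * h)
Step 2: Numerator = 13.6 * 19.2 = 261.12
Step 3: Denominator = 11.5 * 932 * 21.6 = 231508.8
Step 4: K = 261.12 / 231508.8 = 0.00113 cm/s

0.00113


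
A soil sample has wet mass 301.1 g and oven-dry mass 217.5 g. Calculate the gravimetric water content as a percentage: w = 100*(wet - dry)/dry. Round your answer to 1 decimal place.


Step 1: Water mass = wet - dry = 301.1 - 217.5 = 83.6 g
Step 2: w = 100 * water mass / dry mass
Step 3: w = 100 * 83.6 / 217.5 = 38.4%

38.4


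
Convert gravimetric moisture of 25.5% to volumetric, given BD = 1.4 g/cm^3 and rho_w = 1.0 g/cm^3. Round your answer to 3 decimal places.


Step 1: theta = (w / 100) * BD / rho_w
Step 2: theta = (25.5 / 100) * 1.4 / 1.0
Step 3: theta = 0.255 * 1.4
Step 4: theta = 0.357

0.357


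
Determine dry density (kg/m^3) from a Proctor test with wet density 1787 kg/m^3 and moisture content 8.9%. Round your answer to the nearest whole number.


Step 1: Dry density = wet density / (1 + w/100)
Step 2: Dry density = 1787 / (1 + 8.9/100)
Step 3: Dry density = 1787 / 1.089
Step 4: Dry density = 1641 kg/m^3

1641


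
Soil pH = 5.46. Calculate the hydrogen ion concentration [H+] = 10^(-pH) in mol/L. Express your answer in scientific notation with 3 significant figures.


Step 1: [H+] = 10^(-pH)
Step 2: [H+] = 10^(-5.46)
Step 3: [H+] = 3.47e-06 mol/L

3.47e-06


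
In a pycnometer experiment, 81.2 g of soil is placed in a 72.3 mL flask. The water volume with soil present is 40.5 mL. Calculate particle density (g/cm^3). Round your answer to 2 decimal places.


Step 1: Volume of solids = flask volume - water volume with soil
Step 2: V_solids = 72.3 - 40.5 = 31.8 mL
Step 3: Particle density = mass / V_solids = 81.2 / 31.8 = 2.55 g/cm^3

2.55


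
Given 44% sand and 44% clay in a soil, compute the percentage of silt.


Step 1: sand + silt + clay = 100%
Step 2: silt = 100 - sand - clay
Step 3: silt = 100 - 44 - 44
Step 4: silt = 12%

12


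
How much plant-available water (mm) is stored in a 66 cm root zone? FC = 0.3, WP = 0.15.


Step 1: Available water = (FC - WP) * depth * 10
Step 2: AW = (0.3 - 0.15) * 66 * 10
Step 3: AW = 0.15 * 66 * 10
Step 4: AW = 99.0 mm

99.0


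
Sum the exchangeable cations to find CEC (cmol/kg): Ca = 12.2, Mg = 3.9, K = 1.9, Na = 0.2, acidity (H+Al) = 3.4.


Step 1: CEC = Ca + Mg + K + Na + (H+Al)
Step 2: CEC = 12.2 + 3.9 + 1.9 + 0.2 + 3.4
Step 3: CEC = 21.6 cmol/kg

21.6


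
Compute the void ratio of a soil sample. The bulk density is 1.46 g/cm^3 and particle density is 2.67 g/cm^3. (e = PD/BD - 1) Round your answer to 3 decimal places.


Step 1: e = PD / BD - 1
Step 2: e = 2.67 / 1.46 - 1
Step 3: e = 1.82877 - 1
Step 4: e = 0.829

0.829


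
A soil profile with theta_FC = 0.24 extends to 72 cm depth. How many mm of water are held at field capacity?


Step 1: Water (mm) = theta_FC * depth (cm) * 10
Step 2: Water = 0.24 * 72 * 10
Step 3: Water = 172.8 mm

172.8


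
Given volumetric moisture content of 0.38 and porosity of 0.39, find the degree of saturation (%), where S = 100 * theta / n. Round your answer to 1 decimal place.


Step 1: S = 100 * theta_v / n
Step 2: S = 100 * 0.38 / 0.39
Step 3: S = 97.4%

97.4


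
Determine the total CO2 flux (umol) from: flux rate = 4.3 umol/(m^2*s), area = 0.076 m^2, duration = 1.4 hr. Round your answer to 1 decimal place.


Step 1: Convert time to seconds: 1.4 hr * 3600 = 5040.0 s
Step 2: Total = flux * area * time_s
Step 3: Total = 4.3 * 0.076 * 5040.0
Step 4: Total = 1647.1 umol

1647.1


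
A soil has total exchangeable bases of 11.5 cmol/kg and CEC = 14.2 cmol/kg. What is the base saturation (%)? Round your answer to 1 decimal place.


Step 1: BS = 100 * (sum of bases) / CEC
Step 2: BS = 100 * 11.5 / 14.2
Step 3: BS = 81.0%

81.0


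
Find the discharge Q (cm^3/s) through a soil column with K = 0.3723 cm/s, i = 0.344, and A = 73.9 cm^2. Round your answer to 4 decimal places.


Step 1: Apply Darcy's law: Q = K * i * A
Step 2: Q = 0.3723 * 0.344 * 73.9
Step 3: Q = 9.4645 cm^3/s

9.4645


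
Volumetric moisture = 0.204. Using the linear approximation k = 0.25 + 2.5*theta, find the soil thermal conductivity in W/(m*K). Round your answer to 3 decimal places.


Step 1: k = 0.25 + 2.5 * theta
Step 2: k = 0.25 + 2.5 * 0.204
Step 3: k = 0.25 + 0.51
Step 4: k = 0.76 W/(m*K)

0.76


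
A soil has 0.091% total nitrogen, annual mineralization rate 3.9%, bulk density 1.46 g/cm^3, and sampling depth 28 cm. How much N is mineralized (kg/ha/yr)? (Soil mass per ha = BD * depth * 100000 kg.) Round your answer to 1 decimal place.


Step 1: Soil mass per ha = BD * depth * 100000 = 1.46 * 28 * 100000 = 4088000 kg
Step 2: Total N pool = soil mass * N%/100 = 4088000 * 0.091/100 = 3720.08 kg/ha
Step 3: N mineralized = N pool * rate%/100 = 3720.08 * 3.9/100 = 145.1 kg/ha/yr

145.1


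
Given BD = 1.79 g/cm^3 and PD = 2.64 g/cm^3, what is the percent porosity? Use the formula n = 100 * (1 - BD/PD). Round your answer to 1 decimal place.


Step 1: Formula: n = 100 * (1 - BD / PD)
Step 2: n = 100 * (1 - 1.79 / 2.64)
Step 3: n = 100 * (1 - 0.67803)
Step 4: n = 32.2%

32.2


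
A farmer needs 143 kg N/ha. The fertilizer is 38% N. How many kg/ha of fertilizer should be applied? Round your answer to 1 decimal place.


Step 1: Fertilizer rate = target N / (N content / 100)
Step 2: Rate = 143 / (38 / 100)
Step 3: Rate = 143 / 0.38
Step 4: Rate = 376.3 kg/ha

376.3


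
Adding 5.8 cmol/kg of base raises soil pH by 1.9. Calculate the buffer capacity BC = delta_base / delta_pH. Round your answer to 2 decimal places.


Step 1: BC = change in base / change in pH
Step 2: BC = 5.8 / 1.9
Step 3: BC = 3.05 cmol/(kg*pH unit)

3.05


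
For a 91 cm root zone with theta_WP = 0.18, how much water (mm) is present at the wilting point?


Step 1: Water (mm) = theta_WP * depth * 10
Step 2: Water = 0.18 * 91 * 10
Step 3: Water = 163.8 mm

163.8


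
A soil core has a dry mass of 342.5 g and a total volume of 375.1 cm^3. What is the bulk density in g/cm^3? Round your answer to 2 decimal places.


Step 1: Identify the formula: BD = dry mass / volume
Step 2: Substitute values: BD = 342.5 / 375.1
Step 3: BD = 0.91 g/cm^3

0.91


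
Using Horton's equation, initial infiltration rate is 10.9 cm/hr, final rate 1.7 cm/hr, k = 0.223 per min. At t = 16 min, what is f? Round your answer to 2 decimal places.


Step 1: f = fc + (f0 - fc) * exp(-k * t)
Step 2: exp(-0.223 * 16) = 0.028212
Step 3: f = 1.7 + (10.9 - 1.7) * 0.028212
Step 4: f = 1.7 + 9.2 * 0.028212
Step 5: f = 1.96 cm/hr

1.96


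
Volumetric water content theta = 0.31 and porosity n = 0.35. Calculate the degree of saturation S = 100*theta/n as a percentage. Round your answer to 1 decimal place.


Step 1: S = 100 * theta_v / n
Step 2: S = 100 * 0.31 / 0.35
Step 3: S = 88.6%

88.6


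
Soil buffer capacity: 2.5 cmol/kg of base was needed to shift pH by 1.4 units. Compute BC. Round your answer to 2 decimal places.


Step 1: BC = change in base / change in pH
Step 2: BC = 2.5 / 1.4
Step 3: BC = 1.79 cmol/(kg*pH unit)

1.79


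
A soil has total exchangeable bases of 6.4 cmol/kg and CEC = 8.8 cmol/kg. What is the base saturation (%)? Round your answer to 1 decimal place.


Step 1: BS = 100 * (sum of bases) / CEC
Step 2: BS = 100 * 6.4 / 8.8
Step 3: BS = 72.7%

72.7


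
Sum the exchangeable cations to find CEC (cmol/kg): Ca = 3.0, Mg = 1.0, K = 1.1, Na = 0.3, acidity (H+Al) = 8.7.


Step 1: CEC = Ca + Mg + K + Na + (H+Al)
Step 2: CEC = 3.0 + 1.0 + 1.1 + 0.3 + 8.7
Step 3: CEC = 14.1 cmol/kg

14.1


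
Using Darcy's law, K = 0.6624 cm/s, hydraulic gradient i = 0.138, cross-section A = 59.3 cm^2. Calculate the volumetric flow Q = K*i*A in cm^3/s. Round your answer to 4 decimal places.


Step 1: Apply Darcy's law: Q = K * i * A
Step 2: Q = 0.6624 * 0.138 * 59.3
Step 3: Q = 5.4207 cm^3/s

5.4207


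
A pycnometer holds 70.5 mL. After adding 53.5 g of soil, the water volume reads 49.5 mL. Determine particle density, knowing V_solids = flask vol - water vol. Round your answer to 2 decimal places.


Step 1: Volume of solids = flask volume - water volume with soil
Step 2: V_solids = 70.5 - 49.5 = 21.0 mL
Step 3: Particle density = mass / V_solids = 53.5 / 21.0 = 2.55 g/cm^3

2.55


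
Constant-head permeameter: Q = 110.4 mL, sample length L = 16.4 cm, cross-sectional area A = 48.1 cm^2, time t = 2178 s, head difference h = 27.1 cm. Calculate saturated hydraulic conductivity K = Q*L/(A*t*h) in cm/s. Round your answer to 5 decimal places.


Step 1: K = Q * L / (A * t * h)
Step 2: Numerator = 110.4 * 16.4 = 1810.56
Step 3: Denominator = 48.1 * 2178 * 27.1 = 2839044.78
Step 4: K = 1810.56 / 2839044.78 = 0.00064 cm/s

0.00064


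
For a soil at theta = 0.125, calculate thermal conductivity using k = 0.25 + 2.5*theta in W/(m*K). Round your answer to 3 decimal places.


Step 1: k = 0.25 + 2.5 * theta
Step 2: k = 0.25 + 2.5 * 0.125
Step 3: k = 0.25 + 0.313
Step 4: k = 0.563 W/(m*K)

0.563


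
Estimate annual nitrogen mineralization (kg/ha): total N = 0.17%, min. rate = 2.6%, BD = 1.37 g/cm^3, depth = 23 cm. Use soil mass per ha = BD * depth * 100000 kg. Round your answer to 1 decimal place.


Step 1: Soil mass per ha = BD * depth * 100000 = 1.37 * 23 * 100000 = 3151000 kg
Step 2: Total N pool = soil mass * N%/100 = 3151000 * 0.17/100 = 5356.7 kg/ha
Step 3: N mineralized = N pool * rate%/100 = 5356.7 * 2.6/100 = 139.3 kg/ha/yr

139.3


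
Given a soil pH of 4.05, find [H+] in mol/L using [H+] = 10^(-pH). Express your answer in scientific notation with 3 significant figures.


Step 1: [H+] = 10^(-pH)
Step 2: [H+] = 10^(-4.05)
Step 3: [H+] = 8.91e-05 mol/L

8.91e-05


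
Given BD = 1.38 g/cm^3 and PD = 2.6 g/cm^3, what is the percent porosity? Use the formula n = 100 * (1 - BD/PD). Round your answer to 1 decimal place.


Step 1: Formula: n = 100 * (1 - BD / PD)
Step 2: n = 100 * (1 - 1.38 / 2.6)
Step 3: n = 100 * (1 - 0.53077)
Step 4: n = 46.9%

46.9


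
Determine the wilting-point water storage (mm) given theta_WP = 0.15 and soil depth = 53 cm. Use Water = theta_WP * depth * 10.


Step 1: Water (mm) = theta_WP * depth * 10
Step 2: Water = 0.15 * 53 * 10
Step 3: Water = 79.5 mm

79.5


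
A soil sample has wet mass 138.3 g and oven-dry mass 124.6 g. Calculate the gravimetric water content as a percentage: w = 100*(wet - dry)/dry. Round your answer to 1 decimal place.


Step 1: Water mass = wet - dry = 138.3 - 124.6 = 13.7 g
Step 2: w = 100 * water mass / dry mass
Step 3: w = 100 * 13.7 / 124.6 = 11.0%

11.0


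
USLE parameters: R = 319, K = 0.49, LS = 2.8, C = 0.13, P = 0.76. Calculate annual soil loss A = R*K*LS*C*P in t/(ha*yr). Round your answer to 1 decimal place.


Step 1: A = R * K * LS * C * P
Step 2: R * K = 319 * 0.49 = 156.31
Step 3: (R*K) * LS = 156.31 * 2.8 = 437.668
Step 4: * C * P = 437.668 * 0.13 * 0.76 = 43.2
Step 5: A = 43.2 t/(ha*yr)

43.2


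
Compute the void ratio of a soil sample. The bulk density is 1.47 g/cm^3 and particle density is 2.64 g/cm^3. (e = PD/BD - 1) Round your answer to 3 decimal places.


Step 1: e = PD / BD - 1
Step 2: e = 2.64 / 1.47 - 1
Step 3: e = 1.79592 - 1
Step 4: e = 0.796

0.796


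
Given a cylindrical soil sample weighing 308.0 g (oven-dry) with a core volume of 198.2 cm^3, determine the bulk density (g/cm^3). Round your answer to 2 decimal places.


Step 1: Identify the formula: BD = dry mass / volume
Step 2: Substitute values: BD = 308.0 / 198.2
Step 3: BD = 1.55 g/cm^3

1.55


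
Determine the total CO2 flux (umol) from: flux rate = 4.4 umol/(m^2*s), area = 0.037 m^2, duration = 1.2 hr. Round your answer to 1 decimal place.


Step 1: Convert time to seconds: 1.2 hr * 3600 = 4320.0 s
Step 2: Total = flux * area * time_s
Step 3: Total = 4.4 * 0.037 * 4320.0
Step 4: Total = 703.3 umol

703.3


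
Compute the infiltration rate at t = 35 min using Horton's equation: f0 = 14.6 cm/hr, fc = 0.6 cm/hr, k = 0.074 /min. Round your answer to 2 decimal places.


Step 1: f = fc + (f0 - fc) * exp(-k * t)
Step 2: exp(-0.074 * 35) = 0.07502
Step 3: f = 0.6 + (14.6 - 0.6) * 0.07502
Step 4: f = 0.6 + 14.0 * 0.07502
Step 5: f = 1.65 cm/hr

1.65


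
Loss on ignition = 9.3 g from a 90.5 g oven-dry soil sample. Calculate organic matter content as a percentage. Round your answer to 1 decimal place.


Step 1: OM% = 100 * LOI / sample mass
Step 2: OM = 100 * 9.3 / 90.5
Step 3: OM = 10.3%

10.3


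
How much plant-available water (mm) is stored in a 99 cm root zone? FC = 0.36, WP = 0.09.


Step 1: Available water = (FC - WP) * depth * 10
Step 2: AW = (0.36 - 0.09) * 99 * 10
Step 3: AW = 0.27 * 99 * 10
Step 4: AW = 267.3 mm

267.3


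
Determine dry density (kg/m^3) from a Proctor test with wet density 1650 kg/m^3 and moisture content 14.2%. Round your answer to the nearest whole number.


Step 1: Dry density = wet density / (1 + w/100)
Step 2: Dry density = 1650 / (1 + 14.2/100)
Step 3: Dry density = 1650 / 1.142
Step 4: Dry density = 1445 kg/m^3

1445


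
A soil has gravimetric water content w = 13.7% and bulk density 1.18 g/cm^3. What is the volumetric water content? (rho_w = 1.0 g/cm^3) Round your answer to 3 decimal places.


Step 1: theta = (w / 100) * BD / rho_w
Step 2: theta = (13.7 / 100) * 1.18 / 1.0
Step 3: theta = 0.137 * 1.18
Step 4: theta = 0.162

0.162


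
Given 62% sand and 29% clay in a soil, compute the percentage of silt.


Step 1: sand + silt + clay = 100%
Step 2: silt = 100 - sand - clay
Step 3: silt = 100 - 62 - 29
Step 4: silt = 9%

9


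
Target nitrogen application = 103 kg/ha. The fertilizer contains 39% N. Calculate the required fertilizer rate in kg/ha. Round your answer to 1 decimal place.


Step 1: Fertilizer rate = target N / (N content / 100)
Step 2: Rate = 103 / (39 / 100)
Step 3: Rate = 103 / 0.39
Step 4: Rate = 264.1 kg/ha

264.1


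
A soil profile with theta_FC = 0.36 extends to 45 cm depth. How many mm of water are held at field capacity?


Step 1: Water (mm) = theta_FC * depth (cm) * 10
Step 2: Water = 0.36 * 45 * 10
Step 3: Water = 162.0 mm

162.0


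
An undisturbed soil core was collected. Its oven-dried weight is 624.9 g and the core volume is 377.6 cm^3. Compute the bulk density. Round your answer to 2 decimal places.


Step 1: Identify the formula: BD = dry mass / volume
Step 2: Substitute values: BD = 624.9 / 377.6
Step 3: BD = 1.65 g/cm^3

1.65


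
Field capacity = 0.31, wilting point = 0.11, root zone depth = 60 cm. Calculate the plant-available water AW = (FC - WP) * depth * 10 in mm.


Step 1: Available water = (FC - WP) * depth * 10
Step 2: AW = (0.31 - 0.11) * 60 * 10
Step 3: AW = 0.2 * 60 * 10
Step 4: AW = 120.0 mm

120.0


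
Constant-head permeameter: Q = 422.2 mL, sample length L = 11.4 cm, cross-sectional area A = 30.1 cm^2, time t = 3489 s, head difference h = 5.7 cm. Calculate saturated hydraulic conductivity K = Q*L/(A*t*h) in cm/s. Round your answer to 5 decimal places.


Step 1: K = Q * L / (A * t * h)
Step 2: Numerator = 422.2 * 11.4 = 4813.08
Step 3: Denominator = 30.1 * 3489 * 5.7 = 598607.73
Step 4: K = 4813.08 / 598607.73 = 0.00804 cm/s

0.00804


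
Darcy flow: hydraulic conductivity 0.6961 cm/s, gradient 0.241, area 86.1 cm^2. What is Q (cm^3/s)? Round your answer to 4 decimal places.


Step 1: Apply Darcy's law: Q = K * i * A
Step 2: Q = 0.6961 * 0.241 * 86.1
Step 3: Q = 14.4441 cm^3/s

14.4441


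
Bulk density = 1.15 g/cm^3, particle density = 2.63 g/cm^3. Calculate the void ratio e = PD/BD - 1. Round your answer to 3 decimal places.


Step 1: e = PD / BD - 1
Step 2: e = 2.63 / 1.15 - 1
Step 3: e = 2.28696 - 1
Step 4: e = 1.287

1.287


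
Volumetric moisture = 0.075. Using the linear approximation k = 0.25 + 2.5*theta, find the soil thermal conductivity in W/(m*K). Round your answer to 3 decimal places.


Step 1: k = 0.25 + 2.5 * theta
Step 2: k = 0.25 + 2.5 * 0.075
Step 3: k = 0.25 + 0.188
Step 4: k = 0.438 W/(m*K)

0.438


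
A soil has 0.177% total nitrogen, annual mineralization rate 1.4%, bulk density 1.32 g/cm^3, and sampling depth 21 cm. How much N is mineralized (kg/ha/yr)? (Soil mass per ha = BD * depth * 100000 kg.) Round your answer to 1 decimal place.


Step 1: Soil mass per ha = BD * depth * 100000 = 1.32 * 21 * 100000 = 2772000 kg
Step 2: Total N pool = soil mass * N%/100 = 2772000 * 0.177/100 = 4906.44 kg/ha
Step 3: N mineralized = N pool * rate%/100 = 4906.44 * 1.4/100 = 68.7 kg/ha/yr

68.7


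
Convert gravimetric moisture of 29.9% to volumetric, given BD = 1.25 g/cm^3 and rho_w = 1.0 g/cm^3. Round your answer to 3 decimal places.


Step 1: theta = (w / 100) * BD / rho_w
Step 2: theta = (29.9 / 100) * 1.25 / 1.0
Step 3: theta = 0.299 * 1.25
Step 4: theta = 0.374

0.374


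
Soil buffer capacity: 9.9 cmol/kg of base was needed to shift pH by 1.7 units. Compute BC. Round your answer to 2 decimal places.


Step 1: BC = change in base / change in pH
Step 2: BC = 9.9 / 1.7
Step 3: BC = 5.82 cmol/(kg*pH unit)

5.82


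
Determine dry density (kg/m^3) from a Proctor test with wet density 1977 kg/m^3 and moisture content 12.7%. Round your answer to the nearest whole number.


Step 1: Dry density = wet density / (1 + w/100)
Step 2: Dry density = 1977 / (1 + 12.7/100)
Step 3: Dry density = 1977 / 1.127
Step 4: Dry density = 1754 kg/m^3

1754


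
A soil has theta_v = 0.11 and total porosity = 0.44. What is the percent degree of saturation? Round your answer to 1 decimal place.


Step 1: S = 100 * theta_v / n
Step 2: S = 100 * 0.11 / 0.44
Step 3: S = 25.0%

25.0


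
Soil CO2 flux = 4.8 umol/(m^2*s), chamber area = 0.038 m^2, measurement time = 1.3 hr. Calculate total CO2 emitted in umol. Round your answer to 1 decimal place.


Step 1: Convert time to seconds: 1.3 hr * 3600 = 4680.0 s
Step 2: Total = flux * area * time_s
Step 3: Total = 4.8 * 0.038 * 4680.0
Step 4: Total = 853.6 umol

853.6


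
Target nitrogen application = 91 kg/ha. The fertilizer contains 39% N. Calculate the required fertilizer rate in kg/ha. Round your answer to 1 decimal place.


Step 1: Fertilizer rate = target N / (N content / 100)
Step 2: Rate = 91 / (39 / 100)
Step 3: Rate = 91 / 0.39
Step 4: Rate = 233.3 kg/ha

233.3


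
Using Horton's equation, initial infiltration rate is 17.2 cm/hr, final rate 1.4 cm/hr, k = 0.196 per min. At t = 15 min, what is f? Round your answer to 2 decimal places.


Step 1: f = fc + (f0 - fc) * exp(-k * t)
Step 2: exp(-0.196 * 15) = 0.052866
Step 3: f = 1.4 + (17.2 - 1.4) * 0.052866
Step 4: f = 1.4 + 15.8 * 0.052866
Step 5: f = 2.24 cm/hr

2.24


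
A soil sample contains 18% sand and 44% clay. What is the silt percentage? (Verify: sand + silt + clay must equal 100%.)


Step 1: sand + silt + clay = 100%
Step 2: silt = 100 - sand - clay
Step 3: silt = 100 - 18 - 44
Step 4: silt = 38%

38


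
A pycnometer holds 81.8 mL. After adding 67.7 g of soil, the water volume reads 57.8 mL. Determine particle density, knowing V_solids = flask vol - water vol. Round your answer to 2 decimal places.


Step 1: Volume of solids = flask volume - water volume with soil
Step 2: V_solids = 81.8 - 57.8 = 24.0 mL
Step 3: Particle density = mass / V_solids = 67.7 / 24.0 = 2.82 g/cm^3

2.82


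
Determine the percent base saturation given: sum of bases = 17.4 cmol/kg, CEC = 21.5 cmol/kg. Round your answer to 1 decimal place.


Step 1: BS = 100 * (sum of bases) / CEC
Step 2: BS = 100 * 17.4 / 21.5
Step 3: BS = 80.9%

80.9


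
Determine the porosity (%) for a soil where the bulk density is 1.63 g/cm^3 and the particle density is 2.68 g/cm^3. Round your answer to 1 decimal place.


Step 1: Formula: n = 100 * (1 - BD / PD)
Step 2: n = 100 * (1 - 1.63 / 2.68)
Step 3: n = 100 * (1 - 0.60821)
Step 4: n = 39.2%

39.2


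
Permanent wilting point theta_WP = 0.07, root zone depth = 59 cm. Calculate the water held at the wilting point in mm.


Step 1: Water (mm) = theta_WP * depth * 10
Step 2: Water = 0.07 * 59 * 10
Step 3: Water = 41.3 mm

41.3


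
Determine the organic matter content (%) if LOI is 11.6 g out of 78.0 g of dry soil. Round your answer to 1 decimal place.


Step 1: OM% = 100 * LOI / sample mass
Step 2: OM = 100 * 11.6 / 78.0
Step 3: OM = 14.9%

14.9


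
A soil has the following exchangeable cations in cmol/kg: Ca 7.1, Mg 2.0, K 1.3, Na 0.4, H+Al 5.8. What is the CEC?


Step 1: CEC = Ca + Mg + K + Na + (H+Al)
Step 2: CEC = 7.1 + 2.0 + 1.3 + 0.4 + 5.8
Step 3: CEC = 16.6 cmol/kg

16.6


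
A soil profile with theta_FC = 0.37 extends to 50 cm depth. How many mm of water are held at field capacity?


Step 1: Water (mm) = theta_FC * depth (cm) * 10
Step 2: Water = 0.37 * 50 * 10
Step 3: Water = 185.0 mm

185.0


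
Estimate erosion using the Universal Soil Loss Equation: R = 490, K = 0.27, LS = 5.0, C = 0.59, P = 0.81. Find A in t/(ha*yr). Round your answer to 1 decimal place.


Step 1: A = R * K * LS * C * P
Step 2: R * K = 490 * 0.27 = 132.3
Step 3: (R*K) * LS = 132.3 * 5.0 = 661.5
Step 4: * C * P = 661.5 * 0.59 * 0.81 = 316.1
Step 5: A = 316.1 t/(ha*yr)

316.1


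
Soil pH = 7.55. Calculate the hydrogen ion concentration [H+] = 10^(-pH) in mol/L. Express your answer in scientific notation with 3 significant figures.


Step 1: [H+] = 10^(-pH)
Step 2: [H+] = 10^(-7.55)
Step 3: [H+] = 2.82e-08 mol/L

2.82e-08


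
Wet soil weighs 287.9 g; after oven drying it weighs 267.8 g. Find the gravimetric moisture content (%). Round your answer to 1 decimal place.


Step 1: Water mass = wet - dry = 287.9 - 267.8 = 20.1 g
Step 2: w = 100 * water mass / dry mass
Step 3: w = 100 * 20.1 / 267.8 = 7.5%

7.5


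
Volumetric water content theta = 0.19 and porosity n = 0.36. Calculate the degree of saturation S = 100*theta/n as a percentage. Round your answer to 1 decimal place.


Step 1: S = 100 * theta_v / n
Step 2: S = 100 * 0.19 / 0.36
Step 3: S = 52.8%

52.8


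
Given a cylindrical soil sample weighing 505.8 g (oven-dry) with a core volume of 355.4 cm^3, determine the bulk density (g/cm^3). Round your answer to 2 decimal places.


Step 1: Identify the formula: BD = dry mass / volume
Step 2: Substitute values: BD = 505.8 / 355.4
Step 3: BD = 1.42 g/cm^3

1.42
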